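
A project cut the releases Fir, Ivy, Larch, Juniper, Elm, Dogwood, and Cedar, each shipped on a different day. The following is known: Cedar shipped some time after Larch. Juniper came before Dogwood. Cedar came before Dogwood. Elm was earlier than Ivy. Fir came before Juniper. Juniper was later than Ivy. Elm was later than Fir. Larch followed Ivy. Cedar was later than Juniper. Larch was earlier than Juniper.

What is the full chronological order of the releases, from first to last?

Fir, Elm, Ivy, Larch, Juniper, Cedar, Dogwood

The constraints fix every adjacent pair, so only one ordering works:
Fir → Elm → Ivy → Larch → Juniper → Cedar → Dogwood.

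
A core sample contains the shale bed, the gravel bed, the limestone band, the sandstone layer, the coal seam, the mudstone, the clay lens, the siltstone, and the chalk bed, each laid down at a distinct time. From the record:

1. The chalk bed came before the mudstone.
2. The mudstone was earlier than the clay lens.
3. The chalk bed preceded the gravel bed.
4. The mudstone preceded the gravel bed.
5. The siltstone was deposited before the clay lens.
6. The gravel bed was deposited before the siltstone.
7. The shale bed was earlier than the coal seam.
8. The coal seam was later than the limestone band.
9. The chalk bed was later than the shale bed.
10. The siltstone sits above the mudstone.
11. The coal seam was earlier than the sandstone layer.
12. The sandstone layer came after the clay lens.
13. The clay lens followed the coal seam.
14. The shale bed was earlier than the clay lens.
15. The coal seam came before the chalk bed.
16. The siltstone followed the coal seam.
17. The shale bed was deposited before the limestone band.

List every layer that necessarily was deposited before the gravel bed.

the chalk bed, the coal seam, the limestone band, the mudstone, the shale bed

Directly stated before the gravel bed: the chalk bed and the mudstone.
The coal seam reaches the gravel bed via the coal seam → the chalk bed → the gravel bed.
The limestone band reaches the gravel bed via the limestone band → the coal seam → the chalk bed → the gravel bed.
The shale bed reaches the gravel bed via the shale bed → the chalk bed → the gravel bed.
No chain forces the siltstone (or any of the others) ahead of the gravel bed.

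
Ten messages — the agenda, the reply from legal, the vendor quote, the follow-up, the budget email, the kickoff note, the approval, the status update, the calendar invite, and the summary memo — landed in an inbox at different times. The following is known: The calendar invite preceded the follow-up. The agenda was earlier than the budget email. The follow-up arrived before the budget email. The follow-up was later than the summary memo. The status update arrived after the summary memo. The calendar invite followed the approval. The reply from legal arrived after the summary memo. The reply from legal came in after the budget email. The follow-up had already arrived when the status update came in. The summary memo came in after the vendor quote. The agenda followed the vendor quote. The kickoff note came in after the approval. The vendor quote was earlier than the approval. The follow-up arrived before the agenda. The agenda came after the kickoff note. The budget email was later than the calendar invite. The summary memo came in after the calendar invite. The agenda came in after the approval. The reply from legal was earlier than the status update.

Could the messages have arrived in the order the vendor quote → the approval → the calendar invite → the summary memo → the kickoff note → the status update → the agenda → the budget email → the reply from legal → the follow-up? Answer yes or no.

The constraints require the follow-up before the status update, but in the proposed sequence the status update appears ahead of the follow-up. That one violation is enough.

no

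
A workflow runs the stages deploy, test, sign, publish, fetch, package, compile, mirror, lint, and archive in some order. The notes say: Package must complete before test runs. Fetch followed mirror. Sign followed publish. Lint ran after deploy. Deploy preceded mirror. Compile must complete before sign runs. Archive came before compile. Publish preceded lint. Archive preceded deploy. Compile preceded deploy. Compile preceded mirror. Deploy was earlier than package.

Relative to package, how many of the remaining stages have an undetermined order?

Forced before package: archive, compile, and deploy; forced after package: test.
That leaves fetch, lint, mirror, publish, and sign with no forced order relative to package — 5.

5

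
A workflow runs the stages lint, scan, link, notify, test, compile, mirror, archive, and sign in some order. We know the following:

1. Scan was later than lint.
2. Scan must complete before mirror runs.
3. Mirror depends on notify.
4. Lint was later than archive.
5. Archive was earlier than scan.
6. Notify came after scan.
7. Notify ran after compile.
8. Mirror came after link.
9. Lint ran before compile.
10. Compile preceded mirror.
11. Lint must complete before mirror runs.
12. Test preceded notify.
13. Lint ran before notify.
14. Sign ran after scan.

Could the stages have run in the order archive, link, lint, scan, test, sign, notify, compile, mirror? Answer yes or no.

no

The constraints require compile before notify, but in the proposed sequence notify appears ahead of compile. That one violation is enough.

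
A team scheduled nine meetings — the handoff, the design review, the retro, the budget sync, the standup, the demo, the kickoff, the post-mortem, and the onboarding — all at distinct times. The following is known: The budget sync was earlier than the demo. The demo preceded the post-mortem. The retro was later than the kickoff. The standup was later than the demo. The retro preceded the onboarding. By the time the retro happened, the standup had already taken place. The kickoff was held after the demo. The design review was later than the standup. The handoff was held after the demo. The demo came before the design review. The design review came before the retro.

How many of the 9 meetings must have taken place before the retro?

5

Directly stated before the retro: the design review, the kickoff, and the standup.
The budget sync reaches the retro via the budget sync → the demo → the standup → the retro.
The demo reaches the retro via the demo → the standup → the retro.
That's the budget sync, the demo, the design review, the kickoff, and the standup — 5 in all.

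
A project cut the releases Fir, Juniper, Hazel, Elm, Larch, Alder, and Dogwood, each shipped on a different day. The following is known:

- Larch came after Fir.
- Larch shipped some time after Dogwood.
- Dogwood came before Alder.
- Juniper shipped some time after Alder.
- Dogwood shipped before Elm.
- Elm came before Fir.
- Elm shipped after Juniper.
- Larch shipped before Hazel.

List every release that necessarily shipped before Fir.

Alder, Dogwood, Elm, Juniper

Directly stated before Fir: Elm.
Alder reaches Fir via Alder → Juniper → Elm → Fir.
Dogwood reaches Fir via Dogwood → Elm → Fir.
Juniper reaches Fir via Juniper → Elm → Fir.
No chain forces Hazel (or any of the others) ahead of Fir.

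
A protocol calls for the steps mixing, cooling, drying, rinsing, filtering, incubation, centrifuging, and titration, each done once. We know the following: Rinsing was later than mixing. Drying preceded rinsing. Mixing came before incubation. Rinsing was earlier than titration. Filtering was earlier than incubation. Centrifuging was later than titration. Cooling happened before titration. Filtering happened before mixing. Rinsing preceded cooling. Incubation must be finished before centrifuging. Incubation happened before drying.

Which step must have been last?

centrifuging

Every other step has a chain of constraints placing it before centrifuging, so centrifuging is last.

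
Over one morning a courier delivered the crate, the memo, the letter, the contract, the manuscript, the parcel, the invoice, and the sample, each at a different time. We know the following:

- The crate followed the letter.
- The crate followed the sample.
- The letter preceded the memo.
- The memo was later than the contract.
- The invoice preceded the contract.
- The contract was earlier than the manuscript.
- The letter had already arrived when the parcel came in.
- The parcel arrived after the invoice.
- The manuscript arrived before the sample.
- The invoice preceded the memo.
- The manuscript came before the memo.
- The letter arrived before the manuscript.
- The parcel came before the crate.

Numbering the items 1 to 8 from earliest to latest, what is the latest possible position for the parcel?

The parcel must come before the crate — 1 item forced after it.
Everything else can be placed before the parcel in some valid order, so the parcel can sit as late as position 8 − 1 = 7.

7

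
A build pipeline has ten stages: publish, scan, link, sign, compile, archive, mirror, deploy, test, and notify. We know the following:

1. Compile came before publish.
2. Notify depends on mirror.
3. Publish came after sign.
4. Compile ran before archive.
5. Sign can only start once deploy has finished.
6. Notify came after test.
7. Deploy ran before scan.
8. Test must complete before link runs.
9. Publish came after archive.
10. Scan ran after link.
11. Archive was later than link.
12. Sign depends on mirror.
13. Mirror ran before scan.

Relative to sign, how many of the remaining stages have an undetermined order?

Forced before sign: deploy and mirror; forced after sign: publish.
That leaves archive, compile, link, notify, scan, and test with no forced order relative to sign — 6.

6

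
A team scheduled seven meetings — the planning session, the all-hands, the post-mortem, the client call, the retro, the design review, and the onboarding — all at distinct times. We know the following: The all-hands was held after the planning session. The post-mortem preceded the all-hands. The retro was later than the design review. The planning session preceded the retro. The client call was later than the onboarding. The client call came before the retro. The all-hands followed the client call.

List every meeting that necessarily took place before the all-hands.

Directly stated before the all-hands: the client call, the planning session, and the post-mortem.
The onboarding reaches the all-hands via the onboarding → the client call → the all-hands.

the client call, the onboarding, the planning session, the post-mortem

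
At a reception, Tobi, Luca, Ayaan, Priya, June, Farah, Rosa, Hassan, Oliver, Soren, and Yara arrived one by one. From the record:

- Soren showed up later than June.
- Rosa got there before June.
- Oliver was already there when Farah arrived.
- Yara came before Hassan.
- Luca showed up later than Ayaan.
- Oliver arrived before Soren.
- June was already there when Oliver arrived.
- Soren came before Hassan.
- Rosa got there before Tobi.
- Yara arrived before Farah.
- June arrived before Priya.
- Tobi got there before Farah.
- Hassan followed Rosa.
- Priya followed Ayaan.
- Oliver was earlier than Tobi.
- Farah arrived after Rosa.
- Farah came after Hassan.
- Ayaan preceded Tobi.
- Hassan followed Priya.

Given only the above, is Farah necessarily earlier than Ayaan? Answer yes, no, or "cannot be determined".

no

Tracing the constraints gives Ayaan → Tobi → Farah, so Ayaan must come before Farah.
That means Farah cannot be before Ayaan.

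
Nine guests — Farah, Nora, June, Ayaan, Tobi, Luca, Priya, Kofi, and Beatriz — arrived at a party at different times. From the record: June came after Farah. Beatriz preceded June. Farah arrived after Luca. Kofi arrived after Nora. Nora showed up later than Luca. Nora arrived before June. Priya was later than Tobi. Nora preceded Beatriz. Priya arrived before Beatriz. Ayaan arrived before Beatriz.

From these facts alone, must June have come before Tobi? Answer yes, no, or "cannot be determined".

no

Tracing the constraints gives Tobi → Priya → Beatriz → June, so Tobi must come before June.
That means June cannot be before Tobi.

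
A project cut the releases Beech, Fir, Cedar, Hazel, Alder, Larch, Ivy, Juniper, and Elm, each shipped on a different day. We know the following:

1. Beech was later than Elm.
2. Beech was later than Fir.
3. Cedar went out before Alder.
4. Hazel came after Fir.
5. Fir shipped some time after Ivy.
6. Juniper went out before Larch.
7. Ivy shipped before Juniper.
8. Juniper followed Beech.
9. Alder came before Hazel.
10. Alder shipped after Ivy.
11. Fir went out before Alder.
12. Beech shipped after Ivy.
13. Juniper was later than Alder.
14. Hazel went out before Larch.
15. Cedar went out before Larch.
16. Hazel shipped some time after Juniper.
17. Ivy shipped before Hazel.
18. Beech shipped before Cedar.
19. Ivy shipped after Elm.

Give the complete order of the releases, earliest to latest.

The constraints fix every adjacent pair, so only one ordering works:
Elm → Ivy → Fir → Beech → Cedar → Alder → Juniper → Hazel → Larch.

Elm, Ivy, Fir, Beech, Cedar, Alder, Juniper, Hazel, Larch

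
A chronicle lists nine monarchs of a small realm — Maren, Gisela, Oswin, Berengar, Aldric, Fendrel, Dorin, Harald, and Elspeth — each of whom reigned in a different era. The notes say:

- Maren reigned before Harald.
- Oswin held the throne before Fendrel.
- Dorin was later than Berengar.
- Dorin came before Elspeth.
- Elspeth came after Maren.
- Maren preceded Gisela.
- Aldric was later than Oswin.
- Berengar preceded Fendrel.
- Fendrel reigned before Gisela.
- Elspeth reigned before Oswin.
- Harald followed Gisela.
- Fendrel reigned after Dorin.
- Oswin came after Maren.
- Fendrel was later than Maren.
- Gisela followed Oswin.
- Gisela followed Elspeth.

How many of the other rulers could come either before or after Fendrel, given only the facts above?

1

Forced before Fendrel: Berengar, Dorin, Elspeth, Maren, and Oswin; forced after Fendrel: Gisela and Harald.
That leaves Aldric with no forced order relative to Fendrel — 1.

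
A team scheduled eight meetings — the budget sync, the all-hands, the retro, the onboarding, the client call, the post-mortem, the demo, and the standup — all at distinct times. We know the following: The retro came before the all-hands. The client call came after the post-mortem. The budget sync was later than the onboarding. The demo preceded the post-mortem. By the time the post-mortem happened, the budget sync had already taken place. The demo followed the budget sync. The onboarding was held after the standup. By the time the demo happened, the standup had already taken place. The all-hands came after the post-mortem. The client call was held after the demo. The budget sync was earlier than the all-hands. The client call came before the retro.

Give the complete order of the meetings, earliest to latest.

The constraints fix every adjacent pair, so only one ordering works:
the standup → the onboarding → the budget sync → the demo → the post-mortem → the client call → the retro → the all-hands.

the standup, the onboarding, the budget sync, the demo, the post-mortem, the client call, the retro, the all-hands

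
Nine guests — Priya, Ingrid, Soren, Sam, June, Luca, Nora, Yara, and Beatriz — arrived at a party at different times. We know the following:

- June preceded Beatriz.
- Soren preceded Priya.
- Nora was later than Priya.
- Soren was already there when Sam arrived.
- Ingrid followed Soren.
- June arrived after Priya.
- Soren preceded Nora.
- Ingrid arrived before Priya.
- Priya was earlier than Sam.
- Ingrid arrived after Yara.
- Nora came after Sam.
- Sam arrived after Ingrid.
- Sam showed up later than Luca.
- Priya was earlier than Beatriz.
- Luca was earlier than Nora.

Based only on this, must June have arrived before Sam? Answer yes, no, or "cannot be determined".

No chain of stated constraints runs from June to Sam, and none runs from Sam to June either.
So the relative order of June and Sam is not fixed by the given facts.

cannot be determined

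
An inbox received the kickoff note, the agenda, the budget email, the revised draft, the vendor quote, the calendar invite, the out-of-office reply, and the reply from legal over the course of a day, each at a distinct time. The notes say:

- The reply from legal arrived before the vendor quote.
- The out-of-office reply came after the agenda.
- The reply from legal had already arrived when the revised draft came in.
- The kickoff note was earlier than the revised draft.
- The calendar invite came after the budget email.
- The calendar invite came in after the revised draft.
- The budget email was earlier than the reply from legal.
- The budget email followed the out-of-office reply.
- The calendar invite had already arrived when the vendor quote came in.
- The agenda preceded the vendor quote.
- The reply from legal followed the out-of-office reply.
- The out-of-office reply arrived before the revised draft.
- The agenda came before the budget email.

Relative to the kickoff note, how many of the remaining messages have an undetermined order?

4

Forced after the kickoff note: the calendar invite, the revised draft, and the vendor quote.
That leaves the agenda, the budget email, the out-of-office reply, and the reply from legal with no forced order relative to the kickoff note — 4.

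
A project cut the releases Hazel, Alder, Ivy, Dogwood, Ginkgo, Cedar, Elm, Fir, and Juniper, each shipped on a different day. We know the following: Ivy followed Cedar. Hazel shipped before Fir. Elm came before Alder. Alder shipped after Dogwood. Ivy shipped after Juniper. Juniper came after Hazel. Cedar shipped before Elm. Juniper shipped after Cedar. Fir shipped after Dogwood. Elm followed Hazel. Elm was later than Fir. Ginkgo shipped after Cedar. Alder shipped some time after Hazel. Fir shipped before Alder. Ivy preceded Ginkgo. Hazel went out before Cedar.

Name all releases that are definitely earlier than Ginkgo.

Directly stated before Ginkgo: Cedar and Ivy.
Hazel reaches Ginkgo via Hazel → Cedar → Ginkgo.
Juniper reaches Ginkgo via Juniper → Ivy → Ginkgo.

Cedar, Hazel, Ivy, Juniper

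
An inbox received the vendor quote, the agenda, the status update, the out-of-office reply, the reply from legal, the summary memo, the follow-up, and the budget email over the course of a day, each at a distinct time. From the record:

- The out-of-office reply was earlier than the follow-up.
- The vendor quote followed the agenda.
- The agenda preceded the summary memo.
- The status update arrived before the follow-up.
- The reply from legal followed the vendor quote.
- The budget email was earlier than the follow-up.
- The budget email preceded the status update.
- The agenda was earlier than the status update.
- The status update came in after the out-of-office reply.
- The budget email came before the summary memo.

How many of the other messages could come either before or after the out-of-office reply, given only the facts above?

5

Forced after the out-of-office reply: the follow-up and the status update.
That leaves the agenda, the budget email, the reply from legal, the summary memo, and the vendor quote with no forced order relative to the out-of-office reply — 5.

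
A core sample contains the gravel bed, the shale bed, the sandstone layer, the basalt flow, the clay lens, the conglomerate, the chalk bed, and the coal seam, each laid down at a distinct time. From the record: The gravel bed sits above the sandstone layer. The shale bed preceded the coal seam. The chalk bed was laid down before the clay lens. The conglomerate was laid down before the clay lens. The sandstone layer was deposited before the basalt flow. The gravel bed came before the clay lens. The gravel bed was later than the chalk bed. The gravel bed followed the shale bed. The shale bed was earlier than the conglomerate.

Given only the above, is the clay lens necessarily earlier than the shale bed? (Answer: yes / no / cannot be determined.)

Tracing the constraints gives the shale bed → the gravel bed → the clay lens, so the shale bed must come before the clay lens.
That means the clay lens cannot be before the shale bed.

no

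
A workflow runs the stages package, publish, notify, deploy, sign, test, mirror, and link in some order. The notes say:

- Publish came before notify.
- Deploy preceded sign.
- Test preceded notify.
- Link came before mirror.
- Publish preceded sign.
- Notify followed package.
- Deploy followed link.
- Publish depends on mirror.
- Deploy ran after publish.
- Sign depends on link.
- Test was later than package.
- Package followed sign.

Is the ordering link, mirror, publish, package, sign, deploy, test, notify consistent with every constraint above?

no

The constraints require sign before package, but in the proposed sequence package appears ahead of sign. That one violation is enough.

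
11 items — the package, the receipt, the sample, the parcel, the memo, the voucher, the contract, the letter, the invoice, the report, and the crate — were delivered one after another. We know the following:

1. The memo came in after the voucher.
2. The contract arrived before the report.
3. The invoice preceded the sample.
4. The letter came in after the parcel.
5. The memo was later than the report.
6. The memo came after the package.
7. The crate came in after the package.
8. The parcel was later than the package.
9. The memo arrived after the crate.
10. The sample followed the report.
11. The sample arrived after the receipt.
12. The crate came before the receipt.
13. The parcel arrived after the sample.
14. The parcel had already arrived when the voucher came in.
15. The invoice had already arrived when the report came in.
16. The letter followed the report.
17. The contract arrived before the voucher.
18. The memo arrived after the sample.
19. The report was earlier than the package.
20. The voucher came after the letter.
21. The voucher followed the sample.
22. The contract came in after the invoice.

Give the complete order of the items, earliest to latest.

the invoice, the contract, the report, the package, the crate, the receipt, the sample, the parcel, the letter, the voucher, the memo

The constraints fix every adjacent pair, so only one ordering works:
the invoice → the contract → the report → the package → the crate → the receipt → the sample → the parcel → the letter → the voucher → the memo.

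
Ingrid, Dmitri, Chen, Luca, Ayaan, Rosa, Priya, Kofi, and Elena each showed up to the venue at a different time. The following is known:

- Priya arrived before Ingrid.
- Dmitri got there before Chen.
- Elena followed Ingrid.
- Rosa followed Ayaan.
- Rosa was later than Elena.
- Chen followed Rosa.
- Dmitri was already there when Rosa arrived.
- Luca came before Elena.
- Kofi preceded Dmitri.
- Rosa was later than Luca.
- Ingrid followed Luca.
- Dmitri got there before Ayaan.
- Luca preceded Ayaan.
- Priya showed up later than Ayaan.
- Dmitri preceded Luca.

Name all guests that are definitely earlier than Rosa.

Directly stated before Rosa: Ayaan, Dmitri, Elena, and Luca.
Ingrid reaches Rosa via Ingrid → Elena → Rosa.
Kofi reaches Rosa via Kofi → Dmitri → Rosa.
Priya reaches Rosa via Priya → Ingrid → Elena → Rosa.
No chain forces Chen ahead of Rosa.

Ayaan, Dmitri, Elena, Ingrid, Kofi, Luca, Priya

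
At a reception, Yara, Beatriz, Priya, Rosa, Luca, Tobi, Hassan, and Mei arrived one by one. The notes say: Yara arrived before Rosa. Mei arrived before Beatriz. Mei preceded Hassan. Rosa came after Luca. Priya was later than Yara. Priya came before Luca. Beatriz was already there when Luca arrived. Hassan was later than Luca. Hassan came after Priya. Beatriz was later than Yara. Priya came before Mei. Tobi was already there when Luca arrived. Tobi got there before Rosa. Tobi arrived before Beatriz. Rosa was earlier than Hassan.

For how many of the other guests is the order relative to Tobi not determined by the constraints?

Forced after Tobi: Beatriz, Hassan, Luca, and Rosa.
That leaves Mei, Priya, and Yara with no forced order relative to Tobi — 3.

3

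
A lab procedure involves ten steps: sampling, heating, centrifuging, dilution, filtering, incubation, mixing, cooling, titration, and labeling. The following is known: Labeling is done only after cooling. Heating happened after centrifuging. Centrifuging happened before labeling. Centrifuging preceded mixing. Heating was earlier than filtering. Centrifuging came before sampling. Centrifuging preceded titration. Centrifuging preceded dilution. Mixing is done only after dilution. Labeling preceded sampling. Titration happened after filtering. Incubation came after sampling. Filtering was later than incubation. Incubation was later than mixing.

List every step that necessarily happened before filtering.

centrifuging, cooling, dilution, heating, incubation, labeling, mixing, sampling

Directly stated before filtering: heating and incubation.
Centrifuging reaches filtering via centrifuging → heating → filtering.
Cooling reaches filtering via cooling → labeling → sampling → incubation → filtering.
Dilution reaches filtering via dilution → mixing → incubation → filtering.
Likewise labeling, mixing, and sampling each reach filtering by chaining the stated constraints.
No chain forces titration ahead of filtering.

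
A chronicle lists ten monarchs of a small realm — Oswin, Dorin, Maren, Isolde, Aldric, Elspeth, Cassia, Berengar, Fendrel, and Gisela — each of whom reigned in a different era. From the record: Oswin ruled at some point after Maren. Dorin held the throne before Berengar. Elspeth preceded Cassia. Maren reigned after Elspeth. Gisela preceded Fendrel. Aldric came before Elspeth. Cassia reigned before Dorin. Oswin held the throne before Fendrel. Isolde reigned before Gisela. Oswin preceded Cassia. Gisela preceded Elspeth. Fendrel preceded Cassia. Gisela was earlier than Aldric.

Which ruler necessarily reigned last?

Every other ruler has a chain of constraints placing them before Berengar, so Berengar is last.

Berengar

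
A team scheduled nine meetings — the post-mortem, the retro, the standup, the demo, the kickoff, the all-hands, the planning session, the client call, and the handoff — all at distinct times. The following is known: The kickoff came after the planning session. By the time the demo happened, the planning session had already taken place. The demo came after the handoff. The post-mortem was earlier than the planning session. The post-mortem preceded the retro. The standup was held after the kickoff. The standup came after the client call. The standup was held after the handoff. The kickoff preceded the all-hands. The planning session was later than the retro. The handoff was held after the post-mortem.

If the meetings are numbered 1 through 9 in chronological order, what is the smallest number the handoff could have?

The post-mortem must come before the handoff — 1 forced predecessor.
Nothing else is forced ahead of the handoff, so its earliest slot is position 1 + 1 = 2.

2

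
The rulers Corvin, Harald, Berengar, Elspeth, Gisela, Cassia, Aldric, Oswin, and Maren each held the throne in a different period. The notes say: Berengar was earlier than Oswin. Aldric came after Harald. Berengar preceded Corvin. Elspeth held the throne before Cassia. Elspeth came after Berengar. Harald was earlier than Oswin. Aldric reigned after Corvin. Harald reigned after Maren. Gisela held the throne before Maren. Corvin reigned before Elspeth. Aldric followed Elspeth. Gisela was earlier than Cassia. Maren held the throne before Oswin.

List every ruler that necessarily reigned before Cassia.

Directly stated before Cassia: Elspeth and Gisela.
Berengar reaches Cassia via Berengar → Elspeth → Cassia.
Corvin reaches Cassia via Corvin → Elspeth → Cassia.
No chain forces Harald (or any of the others) ahead of Cassia.

Berengar, Corvin, Elspeth, Gisela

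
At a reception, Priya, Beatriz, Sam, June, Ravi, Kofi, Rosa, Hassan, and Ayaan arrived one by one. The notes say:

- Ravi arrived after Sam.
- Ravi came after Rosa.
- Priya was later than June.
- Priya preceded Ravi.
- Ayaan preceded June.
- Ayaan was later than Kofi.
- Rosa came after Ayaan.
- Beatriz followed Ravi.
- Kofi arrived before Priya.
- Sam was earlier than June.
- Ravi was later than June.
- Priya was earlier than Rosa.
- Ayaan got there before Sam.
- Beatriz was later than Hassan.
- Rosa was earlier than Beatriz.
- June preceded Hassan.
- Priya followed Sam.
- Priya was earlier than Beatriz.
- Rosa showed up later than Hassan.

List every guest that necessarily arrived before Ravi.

Ayaan, Hassan, June, Kofi, Priya, Rosa, Sam

Directly stated before Ravi: June, Priya, Rosa, and Sam.
Ayaan reaches Ravi via Ayaan → June → Ravi.
Hassan reaches Ravi via Hassan → Rosa → Ravi.
Kofi reaches Ravi via Kofi → Priya → Ravi.
No chain forces Beatriz ahead of Ravi.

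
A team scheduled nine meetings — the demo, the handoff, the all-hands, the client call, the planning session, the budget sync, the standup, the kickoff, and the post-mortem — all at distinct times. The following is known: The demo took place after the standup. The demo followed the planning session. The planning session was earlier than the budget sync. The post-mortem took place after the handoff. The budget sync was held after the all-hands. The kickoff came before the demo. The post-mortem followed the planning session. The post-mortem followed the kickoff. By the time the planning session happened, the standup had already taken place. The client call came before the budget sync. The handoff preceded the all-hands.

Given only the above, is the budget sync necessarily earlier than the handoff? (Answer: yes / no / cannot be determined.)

no

Tracing the constraints gives the handoff → the all-hands → the budget sync, so the handoff must come before the budget sync.
That means the budget sync cannot be before the handoff.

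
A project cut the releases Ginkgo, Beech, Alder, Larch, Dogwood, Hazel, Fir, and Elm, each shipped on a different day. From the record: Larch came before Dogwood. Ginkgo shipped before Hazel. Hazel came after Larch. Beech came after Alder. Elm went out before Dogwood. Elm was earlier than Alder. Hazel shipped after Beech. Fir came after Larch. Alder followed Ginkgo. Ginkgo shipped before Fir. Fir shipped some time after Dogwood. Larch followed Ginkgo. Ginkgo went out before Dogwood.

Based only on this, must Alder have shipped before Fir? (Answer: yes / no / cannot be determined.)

cannot be determined

No chain of stated constraints runs from Alder to Fir, and none runs from Fir to Alder either.
So the relative order of Alder and Fir is not fixed by the given facts.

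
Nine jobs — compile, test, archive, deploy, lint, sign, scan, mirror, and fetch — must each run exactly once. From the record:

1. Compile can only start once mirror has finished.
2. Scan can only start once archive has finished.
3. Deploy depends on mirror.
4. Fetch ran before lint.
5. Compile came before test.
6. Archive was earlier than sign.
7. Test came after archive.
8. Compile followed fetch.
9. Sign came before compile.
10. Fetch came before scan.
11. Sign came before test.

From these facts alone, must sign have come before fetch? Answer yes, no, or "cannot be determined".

No chain of stated constraints runs from sign to fetch, and none runs from fetch to sign either.
So the relative order of sign and fetch is not fixed by the given facts.

cannot be determined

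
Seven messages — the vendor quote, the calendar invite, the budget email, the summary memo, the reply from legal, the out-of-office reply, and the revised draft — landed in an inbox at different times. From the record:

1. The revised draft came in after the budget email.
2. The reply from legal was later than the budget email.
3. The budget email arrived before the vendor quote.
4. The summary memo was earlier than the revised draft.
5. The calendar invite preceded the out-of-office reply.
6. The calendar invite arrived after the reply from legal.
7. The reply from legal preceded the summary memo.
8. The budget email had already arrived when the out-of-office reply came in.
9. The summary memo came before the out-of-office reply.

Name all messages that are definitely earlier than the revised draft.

the budget email, the reply from legal, the summary memo

Directly stated before the revised draft: the budget email and the summary memo.
The reply from legal reaches the revised draft via the reply from legal → the summary memo → the revised draft.
No chain forces the calendar invite (or any of the others) ahead of the revised draft.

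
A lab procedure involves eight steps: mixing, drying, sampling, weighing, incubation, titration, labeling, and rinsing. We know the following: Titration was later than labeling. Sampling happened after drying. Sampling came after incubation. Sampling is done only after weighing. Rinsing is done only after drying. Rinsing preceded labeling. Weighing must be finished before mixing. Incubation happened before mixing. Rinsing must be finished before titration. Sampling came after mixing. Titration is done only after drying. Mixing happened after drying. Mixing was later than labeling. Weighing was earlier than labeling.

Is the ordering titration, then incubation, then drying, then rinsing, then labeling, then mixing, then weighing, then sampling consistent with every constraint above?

no

The constraints require weighing before mixing, but in the proposed sequence mixing appears ahead of weighing. That one violation is enough.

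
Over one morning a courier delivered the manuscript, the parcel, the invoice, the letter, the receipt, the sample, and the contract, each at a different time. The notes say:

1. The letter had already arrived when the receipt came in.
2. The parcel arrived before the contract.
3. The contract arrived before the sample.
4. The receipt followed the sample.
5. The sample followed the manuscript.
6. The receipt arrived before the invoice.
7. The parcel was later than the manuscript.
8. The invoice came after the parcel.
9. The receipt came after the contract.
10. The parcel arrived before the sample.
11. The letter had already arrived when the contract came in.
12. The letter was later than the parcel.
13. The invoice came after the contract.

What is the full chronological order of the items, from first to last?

The constraints fix every adjacent pair, so only one ordering works:
the manuscript → the parcel → the letter → the contract → the sample → the receipt → the invoice.

the manuscript, the parcel, the letter, the contract, the sample, the receipt, the invoice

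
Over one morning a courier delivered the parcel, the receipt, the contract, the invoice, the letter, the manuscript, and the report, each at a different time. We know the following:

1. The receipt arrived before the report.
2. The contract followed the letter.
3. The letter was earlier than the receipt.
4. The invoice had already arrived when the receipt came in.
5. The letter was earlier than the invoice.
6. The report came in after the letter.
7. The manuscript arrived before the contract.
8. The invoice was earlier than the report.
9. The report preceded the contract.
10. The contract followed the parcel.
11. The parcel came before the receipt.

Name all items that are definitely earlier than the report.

Directly stated before the report: the invoice, the letter, and the receipt.
The parcel reaches the report via the parcel → the receipt → the report.

the invoice, the letter, the parcel, the receipt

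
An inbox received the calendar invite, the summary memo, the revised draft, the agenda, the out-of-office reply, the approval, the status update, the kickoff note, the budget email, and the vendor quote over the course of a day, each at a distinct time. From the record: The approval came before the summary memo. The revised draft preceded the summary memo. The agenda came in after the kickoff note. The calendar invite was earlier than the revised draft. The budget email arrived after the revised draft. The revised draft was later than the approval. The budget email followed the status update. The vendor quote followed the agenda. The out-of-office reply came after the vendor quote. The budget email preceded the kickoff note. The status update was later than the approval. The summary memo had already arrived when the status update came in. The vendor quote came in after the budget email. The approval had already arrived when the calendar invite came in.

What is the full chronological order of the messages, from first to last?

The constraints fix every adjacent pair, so only one ordering works:
the approval → the calendar invite → the revised draft → the summary memo → the status update → the budget email → the kickoff note → the agenda → the vendor quote → the out-of-office reply.

the approval, the calendar invite, the revised draft, the summary memo, the status update, the budget email, the kickoff note, the agenda, the vendor quote, the out-of-office reply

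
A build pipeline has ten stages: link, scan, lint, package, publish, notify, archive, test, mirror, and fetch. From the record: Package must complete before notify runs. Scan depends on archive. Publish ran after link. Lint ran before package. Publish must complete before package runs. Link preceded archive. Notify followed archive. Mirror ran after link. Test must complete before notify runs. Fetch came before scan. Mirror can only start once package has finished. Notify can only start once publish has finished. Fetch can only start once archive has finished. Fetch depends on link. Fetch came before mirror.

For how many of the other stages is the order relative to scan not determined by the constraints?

Forced before scan: archive, fetch, and link.
That leaves lint, mirror, notify, package, publish, and test with no forced order relative to scan — 6.

6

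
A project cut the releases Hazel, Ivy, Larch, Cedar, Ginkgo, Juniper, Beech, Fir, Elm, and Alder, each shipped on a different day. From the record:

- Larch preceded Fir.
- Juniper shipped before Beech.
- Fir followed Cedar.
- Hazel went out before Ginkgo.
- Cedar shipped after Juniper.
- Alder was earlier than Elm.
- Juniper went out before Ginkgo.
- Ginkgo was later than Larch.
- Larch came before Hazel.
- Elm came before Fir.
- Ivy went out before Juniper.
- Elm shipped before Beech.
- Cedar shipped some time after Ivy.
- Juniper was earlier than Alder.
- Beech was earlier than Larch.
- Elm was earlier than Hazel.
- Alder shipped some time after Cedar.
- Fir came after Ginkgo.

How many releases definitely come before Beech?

5

Directly stated before Beech: Elm and Juniper.
Alder reaches Beech via Alder → Elm → Beech.
Cedar reaches Beech via Cedar → Alder → Elm → Beech.
Ivy reaches Beech via Ivy → Juniper → Beech.
No chain forces Fir (or any of the others) ahead of Beech.
That's Alder, Cedar, Elm, Ivy, and Juniper — 5 in all.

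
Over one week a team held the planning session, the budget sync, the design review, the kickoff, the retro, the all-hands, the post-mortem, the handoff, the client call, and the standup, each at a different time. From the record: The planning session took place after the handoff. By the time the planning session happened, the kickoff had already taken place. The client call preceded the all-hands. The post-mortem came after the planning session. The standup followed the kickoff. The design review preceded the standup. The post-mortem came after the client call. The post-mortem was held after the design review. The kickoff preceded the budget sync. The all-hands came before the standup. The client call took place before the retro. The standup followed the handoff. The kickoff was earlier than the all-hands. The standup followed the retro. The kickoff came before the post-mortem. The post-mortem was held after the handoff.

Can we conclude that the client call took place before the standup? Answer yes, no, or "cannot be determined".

Chain the constraints: the client call → the all-hands → the standup. Each link is directly stated, so the client call comes before the standup.

yes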